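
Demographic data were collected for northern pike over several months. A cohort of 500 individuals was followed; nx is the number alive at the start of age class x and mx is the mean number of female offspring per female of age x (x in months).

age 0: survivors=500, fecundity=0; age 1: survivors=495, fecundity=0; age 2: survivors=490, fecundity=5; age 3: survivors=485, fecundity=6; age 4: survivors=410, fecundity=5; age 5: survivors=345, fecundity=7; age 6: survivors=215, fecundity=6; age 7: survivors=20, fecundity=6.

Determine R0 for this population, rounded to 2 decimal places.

22.47

lx = nx/n0 = nx/500: 1, 0.99, 0.98, 0.97, 0.82, 0.69, 0.43, 0.04
lx·mx by age: 0, 0, 4.9, 5.82, 4.1, 4.83, 2.58, 0.24
R0 = Σ lx·mx = 22.47 → 22.47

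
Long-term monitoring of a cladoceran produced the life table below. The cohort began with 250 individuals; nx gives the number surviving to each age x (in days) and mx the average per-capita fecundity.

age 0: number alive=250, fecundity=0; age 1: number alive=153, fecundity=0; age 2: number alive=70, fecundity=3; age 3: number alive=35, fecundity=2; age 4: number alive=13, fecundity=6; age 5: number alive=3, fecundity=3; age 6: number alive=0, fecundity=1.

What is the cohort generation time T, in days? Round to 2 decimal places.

lx = nx/n0 = nx/250: 1, 0.612, 0.28, 0.14, 0.052, 0.012, 0
lx·mx: 0, 0, 0.84, 0.28, 0.312, 0.036, 0 → R0 = 1.468
x·lx·mx: 0, 0, 1.68, 0.84, 1.248, 0.18, 0 → Σ = 3.948
T = 3.948 / 1.468 = 2.689373… → 2.69

2.69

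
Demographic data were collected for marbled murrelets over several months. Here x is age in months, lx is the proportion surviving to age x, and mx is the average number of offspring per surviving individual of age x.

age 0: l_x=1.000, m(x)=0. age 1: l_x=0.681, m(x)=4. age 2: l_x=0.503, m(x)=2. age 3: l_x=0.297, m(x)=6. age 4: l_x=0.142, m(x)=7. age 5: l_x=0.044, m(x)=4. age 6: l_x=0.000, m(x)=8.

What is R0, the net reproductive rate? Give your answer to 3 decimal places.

6.682

lx·mx by age: 0, 2.724, 1.006, 1.782, 0.994, 0.176, 0
R0 = Σ lx·mx = 6.682 → 6.682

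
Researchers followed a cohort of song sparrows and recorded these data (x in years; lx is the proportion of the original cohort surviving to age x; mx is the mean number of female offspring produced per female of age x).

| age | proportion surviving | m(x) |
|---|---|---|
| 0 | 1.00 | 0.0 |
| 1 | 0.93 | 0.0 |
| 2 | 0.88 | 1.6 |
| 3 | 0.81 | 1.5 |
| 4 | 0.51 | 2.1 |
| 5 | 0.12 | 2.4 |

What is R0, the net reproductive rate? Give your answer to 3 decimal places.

3.982

lx·mx by age: 0, 0, 1.408, 1.215, 1.071, 0.288
R0 = Σ lx·mx = 3.982 → 3.982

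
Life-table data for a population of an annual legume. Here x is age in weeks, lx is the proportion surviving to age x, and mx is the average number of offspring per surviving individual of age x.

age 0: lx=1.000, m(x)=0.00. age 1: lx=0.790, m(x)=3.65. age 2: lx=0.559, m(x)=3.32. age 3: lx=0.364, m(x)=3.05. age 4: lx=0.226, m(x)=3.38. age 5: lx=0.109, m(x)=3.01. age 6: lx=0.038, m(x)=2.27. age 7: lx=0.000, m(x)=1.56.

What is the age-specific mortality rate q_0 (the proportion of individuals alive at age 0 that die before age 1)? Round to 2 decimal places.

q_0 = (l_0 − l_1) / l_0 = (1 − 0.79) / 1
     = 0.21 / 1 = 0.21 → 0.21

0.21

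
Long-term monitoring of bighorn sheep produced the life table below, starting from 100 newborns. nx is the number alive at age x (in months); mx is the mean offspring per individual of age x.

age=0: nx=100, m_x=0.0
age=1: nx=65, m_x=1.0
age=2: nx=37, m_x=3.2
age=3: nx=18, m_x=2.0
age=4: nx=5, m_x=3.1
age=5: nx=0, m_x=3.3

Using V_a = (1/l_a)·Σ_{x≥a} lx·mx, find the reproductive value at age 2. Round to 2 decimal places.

lx = nx/n0 = nx/100: 1, 0.65, 0.37, 0.18, 0.05, 0
lx·mx for x ≥ 2: 1.184, 0.36, 0.155, 0 → sum = 1.699
V_2 = 1.699 / l_2 = 1.699 / 0.37 = 4.591892… → 4.59

4.59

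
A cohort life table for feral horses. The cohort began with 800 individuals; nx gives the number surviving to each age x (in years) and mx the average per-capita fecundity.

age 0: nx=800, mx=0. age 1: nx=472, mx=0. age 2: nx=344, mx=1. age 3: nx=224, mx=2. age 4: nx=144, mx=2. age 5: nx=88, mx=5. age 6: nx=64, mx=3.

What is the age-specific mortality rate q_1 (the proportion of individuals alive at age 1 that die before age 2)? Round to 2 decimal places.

0.27

lx = nx/n0 = nx/800: 1, 0.59, 0.43, 0.28, 0.18, 0.11, 0.08
q_1 = (l_1 − l_2) / l_1 = (0.59 − 0.43) / 0.59
     = 0.16 / 0.59 = 0.271186… → 0.27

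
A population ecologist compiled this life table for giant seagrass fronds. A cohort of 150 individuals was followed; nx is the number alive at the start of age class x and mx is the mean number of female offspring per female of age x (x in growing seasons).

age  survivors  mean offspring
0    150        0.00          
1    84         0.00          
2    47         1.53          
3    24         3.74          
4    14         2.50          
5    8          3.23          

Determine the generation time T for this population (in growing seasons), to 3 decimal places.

3.066

lx = nx/n0 = nx/150: 1, 0.56, 0.31333…, 0.16, 0.09333…, 0.05333…
lx·mx: 0, 0, 0.4794…, 0.5984, 0.233333…, 0.172267… → R0 = 1.4834…
x·lx·mx: 0, 0, 0.9588…, 1.7952, 0.933333…, 0.861333… → Σ = 4.548667…
T = 4.548667… / 1.4834… = 3.066379… → 3.066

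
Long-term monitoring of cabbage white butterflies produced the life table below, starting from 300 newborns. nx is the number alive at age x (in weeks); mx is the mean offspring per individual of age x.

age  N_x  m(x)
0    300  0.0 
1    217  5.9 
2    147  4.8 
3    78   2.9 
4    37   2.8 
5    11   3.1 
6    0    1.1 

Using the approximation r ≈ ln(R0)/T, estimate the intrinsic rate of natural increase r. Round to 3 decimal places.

lx = nx/n0 = nx/300: 1, 0.72333…, 0.49, 0.26, 0.12333…, 0.03667…, 0
R0 = Σ lx·mx = 0 + 4.26767… + 2.352 + 0.754 + 0.34533… + 0.11367… + 0 = 7.832667…
Σ x·lx·mx = 13.183333…; T = 13.183333…/7.832667… = 1.68312…
r ≈ ln(R0)/T = ln(7.832667…)/1.68312… = 1.22291… → 1.223

1.223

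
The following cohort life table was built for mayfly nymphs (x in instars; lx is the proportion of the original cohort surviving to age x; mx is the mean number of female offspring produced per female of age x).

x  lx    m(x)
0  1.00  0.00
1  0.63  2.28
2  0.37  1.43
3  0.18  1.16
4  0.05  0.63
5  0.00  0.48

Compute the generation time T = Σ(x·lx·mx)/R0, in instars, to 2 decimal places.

1.47

lx·mx: 0, 1.4364, 0.5291, 0.2088, 0.0315, 0 → R0 = 2.2058
x·lx·mx: 0, 1.4364, 1.0582, 0.6264, 0.126, 0 → Σ = 3.247
T = 3.247 / 2.2058 = 1.472028… → 1.47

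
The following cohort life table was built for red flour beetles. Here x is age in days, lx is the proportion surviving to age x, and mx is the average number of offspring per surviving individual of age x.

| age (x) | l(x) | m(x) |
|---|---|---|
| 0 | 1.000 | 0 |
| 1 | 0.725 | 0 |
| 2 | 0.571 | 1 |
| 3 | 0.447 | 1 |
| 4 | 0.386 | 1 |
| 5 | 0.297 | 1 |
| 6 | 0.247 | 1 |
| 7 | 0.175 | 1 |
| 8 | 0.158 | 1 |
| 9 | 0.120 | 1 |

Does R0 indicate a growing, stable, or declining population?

growing

R0 = Σ lx·mx = 0 + 0 + 0.571 + 0.447 + 0.386 + 0.297 + 0.247 + 0.175 + 0.158 + 0.12 = 2.401
R0 > 1, so the population is growing.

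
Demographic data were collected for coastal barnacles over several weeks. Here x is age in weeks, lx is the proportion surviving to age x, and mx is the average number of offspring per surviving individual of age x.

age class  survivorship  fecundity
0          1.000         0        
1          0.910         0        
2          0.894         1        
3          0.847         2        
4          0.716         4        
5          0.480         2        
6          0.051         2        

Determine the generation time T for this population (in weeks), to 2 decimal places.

3.64

lx·mx: 0, 0, 0.894, 1.694, 2.864, 0.96, 0.102 → R0 = 6.514
x·lx·mx: 0, 0, 1.788, 5.082, 11.456, 4.8, 0.612 → Σ = 23.738
T = 23.738 / 6.514 = 3.644151… → 3.64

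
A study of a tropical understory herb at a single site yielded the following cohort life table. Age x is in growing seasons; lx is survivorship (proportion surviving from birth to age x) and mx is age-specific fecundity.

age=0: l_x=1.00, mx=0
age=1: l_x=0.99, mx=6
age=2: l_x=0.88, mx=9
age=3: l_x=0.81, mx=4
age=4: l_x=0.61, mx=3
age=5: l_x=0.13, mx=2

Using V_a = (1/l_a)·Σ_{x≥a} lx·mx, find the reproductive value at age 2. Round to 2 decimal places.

lx·mx for x ≥ 2: 7.92, 3.24, 1.83, 0.26 → sum = 13.25
V_2 = 13.25 / l_2 = 13.25 / 0.88 = 15.056818… → 15.06

15.06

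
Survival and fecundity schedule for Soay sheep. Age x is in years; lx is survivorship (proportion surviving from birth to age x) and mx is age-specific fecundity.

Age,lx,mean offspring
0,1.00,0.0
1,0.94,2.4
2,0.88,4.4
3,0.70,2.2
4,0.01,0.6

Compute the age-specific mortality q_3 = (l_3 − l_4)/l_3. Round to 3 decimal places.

q_3 = (l_3 − l_4) / l_3 = (0.7 − 0.01) / 0.7
     = 0.69 / 0.7 = 0.985714… → 0.986

0.986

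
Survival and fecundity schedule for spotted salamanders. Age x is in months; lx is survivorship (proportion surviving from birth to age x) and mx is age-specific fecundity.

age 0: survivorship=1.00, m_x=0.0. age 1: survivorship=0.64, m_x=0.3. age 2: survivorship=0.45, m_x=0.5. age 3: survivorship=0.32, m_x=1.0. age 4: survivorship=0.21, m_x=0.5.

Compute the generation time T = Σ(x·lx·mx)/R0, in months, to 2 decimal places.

lx·mx: 0, 0.192, 0.225, 0.32, 0.105 → R0 = 0.842
x·lx·mx: 0, 0.192, 0.45, 0.96, 0.42 → Σ = 2.022
T = 2.022 / 0.842 = 2.401425… → 2.40

2.40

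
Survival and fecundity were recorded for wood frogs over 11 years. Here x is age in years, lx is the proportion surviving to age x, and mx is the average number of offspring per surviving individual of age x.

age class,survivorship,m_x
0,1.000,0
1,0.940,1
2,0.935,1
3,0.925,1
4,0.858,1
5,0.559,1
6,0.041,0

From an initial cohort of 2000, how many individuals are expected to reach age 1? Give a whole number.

Expected survivors = N0 · l_1 = 2000 × 0.940 = 1880 → 1880

1880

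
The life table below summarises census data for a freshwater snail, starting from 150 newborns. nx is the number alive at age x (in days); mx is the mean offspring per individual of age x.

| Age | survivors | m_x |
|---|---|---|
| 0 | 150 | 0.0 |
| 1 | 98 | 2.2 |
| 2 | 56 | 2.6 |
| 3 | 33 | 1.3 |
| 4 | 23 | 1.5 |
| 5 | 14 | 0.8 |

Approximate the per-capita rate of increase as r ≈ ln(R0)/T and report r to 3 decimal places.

0.595

lx = nx/n0 = nx/150: 1, 0.65333…, 0.37333…, 0.22, 0.15333…, 0.09333…
R0 = Σ lx·mx = 0 + 1.43733… + 0.97067… + 0.286 + 0.23… + 0.07467… = 2.998667…
Σ x·lx·mx = 5.53…; T = 5.53…/2.998667… = 1.84415…
r ≈ ln(R0)/T = ln(2.998667…)/1.84415… = 0.59549… → 0.595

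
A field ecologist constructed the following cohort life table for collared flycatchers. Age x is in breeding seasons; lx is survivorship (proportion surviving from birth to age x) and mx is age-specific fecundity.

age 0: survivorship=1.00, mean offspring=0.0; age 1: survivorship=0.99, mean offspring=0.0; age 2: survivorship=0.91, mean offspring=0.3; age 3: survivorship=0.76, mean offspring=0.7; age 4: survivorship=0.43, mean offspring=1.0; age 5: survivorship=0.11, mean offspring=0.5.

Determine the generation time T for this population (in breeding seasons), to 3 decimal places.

3.207

lx·mx: 0, 0, 0.273, 0.532, 0.43, 0.055 → R0 = 1.29
x·lx·mx: 0, 0, 0.546, 1.596, 1.72, 0.275 → Σ = 4.137
T = 4.137 / 1.29 = 3.206977… → 3.207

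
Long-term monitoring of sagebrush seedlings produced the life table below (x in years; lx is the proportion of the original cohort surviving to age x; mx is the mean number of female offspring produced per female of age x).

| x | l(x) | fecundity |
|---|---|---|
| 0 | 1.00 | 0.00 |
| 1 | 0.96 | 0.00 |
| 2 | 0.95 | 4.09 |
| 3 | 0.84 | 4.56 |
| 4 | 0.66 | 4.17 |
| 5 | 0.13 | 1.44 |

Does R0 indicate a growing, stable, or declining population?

growing

R0 = Σ lx·mx = 0 + 0 + 3.8855 + 3.8304 + 2.7522 + 0.1872 = 10.6553
R0 > 1, so the population is growing.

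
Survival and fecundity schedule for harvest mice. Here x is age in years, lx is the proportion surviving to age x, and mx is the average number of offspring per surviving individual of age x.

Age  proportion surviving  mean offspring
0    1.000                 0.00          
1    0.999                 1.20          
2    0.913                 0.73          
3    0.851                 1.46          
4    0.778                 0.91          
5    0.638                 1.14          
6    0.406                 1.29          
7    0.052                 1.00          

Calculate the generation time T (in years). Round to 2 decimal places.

3.17

lx·mx: 0, 1.1988, 0.66649, 1.24246, 0.70798, 0.72732, 0.52374, 0.052 → R0 = 5.11879
x·lx·mx: 0, 1.1988, 1.33298, 3.72738, 2.83192, 3.6366, 3.14244, 0.364 → Σ = 16.23412
T = 16.23412 / 5.11879 = 3.171476… → 3.17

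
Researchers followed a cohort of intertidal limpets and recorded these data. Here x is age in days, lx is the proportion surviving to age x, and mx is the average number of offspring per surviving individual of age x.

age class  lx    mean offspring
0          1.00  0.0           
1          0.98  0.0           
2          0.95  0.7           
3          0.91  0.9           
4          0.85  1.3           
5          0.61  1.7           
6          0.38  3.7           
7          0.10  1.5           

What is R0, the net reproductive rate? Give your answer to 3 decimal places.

lx·mx by age: 0, 0, 0.665, 0.819, 1.105, 1.037, 1.406, 0.15
R0 = Σ lx·mx = 5.182 → 5.182

5.182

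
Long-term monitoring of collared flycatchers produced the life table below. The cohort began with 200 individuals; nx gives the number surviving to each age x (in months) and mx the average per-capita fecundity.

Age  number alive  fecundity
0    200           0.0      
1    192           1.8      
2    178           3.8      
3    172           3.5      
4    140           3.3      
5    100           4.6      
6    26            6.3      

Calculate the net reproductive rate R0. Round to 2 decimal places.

lx = nx/n0 = nx/200: 1, 0.96, 0.89, 0.86, 0.7, 0.5, 0.13
lx·mx by age: 0, 1.728, 3.382, 3.01, 2.31, 2.3, 0.819
R0 = Σ lx·mx = 13.549 → 13.55

13.55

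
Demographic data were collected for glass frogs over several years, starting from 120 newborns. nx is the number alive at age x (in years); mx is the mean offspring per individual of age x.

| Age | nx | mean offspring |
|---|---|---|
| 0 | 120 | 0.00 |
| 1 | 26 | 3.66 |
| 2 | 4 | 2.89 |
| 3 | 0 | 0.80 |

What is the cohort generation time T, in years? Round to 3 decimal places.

lx = nx/n0 = nx/120: 1, 0.21667…, 0.03333…, 0
lx·mx: 0, 0.793…, 0.096333…, 0 → R0 = 0.889333…
x·lx·mx: 0, 0.793…, 0.192667…, 0 → Σ = 0.985667…
T = 0.985667… / 0.889333… = 1.108321… → 1.108

1.108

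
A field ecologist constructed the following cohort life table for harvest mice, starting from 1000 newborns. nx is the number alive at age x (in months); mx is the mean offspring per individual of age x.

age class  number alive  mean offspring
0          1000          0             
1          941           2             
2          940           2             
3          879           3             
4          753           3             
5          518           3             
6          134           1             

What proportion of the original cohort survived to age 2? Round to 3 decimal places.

l_2 = n_2/n_0 = 940/1000 = 0.94 → 0.940

0.940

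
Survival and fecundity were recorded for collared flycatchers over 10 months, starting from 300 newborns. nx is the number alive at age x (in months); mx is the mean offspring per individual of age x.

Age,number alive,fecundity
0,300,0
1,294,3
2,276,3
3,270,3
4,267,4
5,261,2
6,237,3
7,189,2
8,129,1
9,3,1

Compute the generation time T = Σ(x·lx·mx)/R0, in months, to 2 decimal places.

3.72

lx = nx/n0 = nx/300: 1, 0.98, 0.92, 0.9, 0.89, 0.87, 0.79, 0.63, 0.43, 0.01
lx·mx: 0, 2.94, 2.76, 2.7, 3.56, 1.74, 2.37, 1.26, 0.43, 0.01 → R0 = 17.77
x·lx·mx: 0, 2.94, 5.52, 8.1, 14.24, 8.7, 14.22, 8.82, 3.44, 0.09 → Σ = 66.07
T = 66.07 / 17.77 = 3.718064… → 3.72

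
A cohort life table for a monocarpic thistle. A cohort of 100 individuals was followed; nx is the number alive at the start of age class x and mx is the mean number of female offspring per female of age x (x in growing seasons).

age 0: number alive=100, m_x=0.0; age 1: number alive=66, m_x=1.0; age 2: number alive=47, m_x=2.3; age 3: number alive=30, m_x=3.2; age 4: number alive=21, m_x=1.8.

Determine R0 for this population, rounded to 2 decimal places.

3.08

lx = nx/n0 = nx/100: 1, 0.66, 0.47, 0.3, 0.21
lx·mx by age: 0, 0.66, 1.081, 0.96, 0.378
R0 = Σ lx·mx = 3.079 → 3.08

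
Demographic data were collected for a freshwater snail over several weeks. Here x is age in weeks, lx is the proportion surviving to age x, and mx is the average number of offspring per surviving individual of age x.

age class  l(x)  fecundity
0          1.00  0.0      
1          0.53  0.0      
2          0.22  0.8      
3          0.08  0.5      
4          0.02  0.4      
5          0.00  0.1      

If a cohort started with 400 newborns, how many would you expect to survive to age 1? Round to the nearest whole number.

Expected survivors = N0 · l_1 = 400 × 0.53 = 212 → 212

212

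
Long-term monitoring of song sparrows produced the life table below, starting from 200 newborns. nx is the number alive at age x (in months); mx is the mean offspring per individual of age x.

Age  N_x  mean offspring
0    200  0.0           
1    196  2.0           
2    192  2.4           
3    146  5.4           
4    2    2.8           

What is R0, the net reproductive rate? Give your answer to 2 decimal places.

lx = nx/n0 = nx/200: 1, 0.98, 0.96, 0.73, 0.01
lx·mx by age: 0, 1.96, 2.304, 3.942, 0.028
R0 = Σ lx·mx = 8.234 → 8.23

8.23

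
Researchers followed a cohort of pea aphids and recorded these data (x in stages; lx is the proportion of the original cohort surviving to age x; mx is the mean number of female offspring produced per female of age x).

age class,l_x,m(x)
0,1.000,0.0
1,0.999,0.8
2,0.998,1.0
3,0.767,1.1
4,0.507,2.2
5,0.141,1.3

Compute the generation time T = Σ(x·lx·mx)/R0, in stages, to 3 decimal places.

lx·mx: 0, 0.7992, 0.998, 0.8437, 1.1154, 0.1833 → R0 = 3.9396
x·lx·mx: 0, 0.7992, 1.996, 2.5311, 4.4616, 0.9165 → Σ = 10.7044
T = 10.7044 / 3.9396 = 2.717129… → 2.717

2.717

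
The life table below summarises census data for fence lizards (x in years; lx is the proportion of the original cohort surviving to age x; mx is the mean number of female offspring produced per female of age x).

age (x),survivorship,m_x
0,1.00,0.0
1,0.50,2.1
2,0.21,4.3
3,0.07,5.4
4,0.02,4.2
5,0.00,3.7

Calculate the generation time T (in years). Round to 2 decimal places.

lx·mx: 0, 1.05, 0.903, 0.378, 0.084, 0 → R0 = 2.415
x·lx·mx: 0, 1.05, 1.806, 1.134, 0.336, 0 → Σ = 4.326
T = 4.326 / 2.415 = 1.791304… → 1.79

1.79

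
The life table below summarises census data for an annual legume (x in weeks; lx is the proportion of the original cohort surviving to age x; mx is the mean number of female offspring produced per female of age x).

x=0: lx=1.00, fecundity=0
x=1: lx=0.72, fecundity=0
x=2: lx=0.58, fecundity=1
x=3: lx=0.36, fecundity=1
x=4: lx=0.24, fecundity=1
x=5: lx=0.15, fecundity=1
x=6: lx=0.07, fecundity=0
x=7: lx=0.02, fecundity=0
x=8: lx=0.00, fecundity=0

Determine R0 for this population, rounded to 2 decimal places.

1.33

lx·mx by age: 0, 0, 0.58, 0.36, 0.24, 0.15, 0, 0, 0
R0 = Σ lx·mx = 1.33 → 1.33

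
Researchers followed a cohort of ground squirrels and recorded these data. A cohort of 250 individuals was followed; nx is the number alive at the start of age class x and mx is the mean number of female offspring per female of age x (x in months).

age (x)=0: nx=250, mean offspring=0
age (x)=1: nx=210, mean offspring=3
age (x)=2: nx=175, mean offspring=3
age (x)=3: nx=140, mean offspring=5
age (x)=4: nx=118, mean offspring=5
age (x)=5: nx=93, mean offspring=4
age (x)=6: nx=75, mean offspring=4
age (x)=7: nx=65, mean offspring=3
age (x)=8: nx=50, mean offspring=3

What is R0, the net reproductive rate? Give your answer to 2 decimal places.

lx = nx/n0 = nx/250: 1, 0.84, 0.7, 0.56, 0.472, 0.372, 0.3, 0.26, 0.2
lx·mx by age: 0, 2.52, 2.1, 2.8, 2.36, 1.488, 1.2, 0.78, 0.6
R0 = Σ lx·mx = 13.848 → 13.85

13.85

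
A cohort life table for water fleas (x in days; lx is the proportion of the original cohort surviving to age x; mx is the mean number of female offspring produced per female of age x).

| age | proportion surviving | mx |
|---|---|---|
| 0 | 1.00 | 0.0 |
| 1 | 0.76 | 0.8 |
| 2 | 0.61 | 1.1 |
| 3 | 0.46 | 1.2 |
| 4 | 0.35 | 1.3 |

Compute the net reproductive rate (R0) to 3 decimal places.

2.286

lx·mx by age: 0, 0.608, 0.671, 0.552, 0.455
R0 = Σ lx·mx = 2.286 → 2.286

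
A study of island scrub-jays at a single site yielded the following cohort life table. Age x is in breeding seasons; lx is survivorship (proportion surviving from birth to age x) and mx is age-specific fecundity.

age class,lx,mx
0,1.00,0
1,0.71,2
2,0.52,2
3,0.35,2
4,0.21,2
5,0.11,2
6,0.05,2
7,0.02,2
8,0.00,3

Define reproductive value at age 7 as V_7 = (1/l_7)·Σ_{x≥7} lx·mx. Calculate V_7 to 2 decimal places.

lx·mx for x ≥ 7: 0.04, 0 → sum = 0.04
V_7 = 0.04 / l_7 = 0.04 / 0.02 = 2 → 2.00

2.00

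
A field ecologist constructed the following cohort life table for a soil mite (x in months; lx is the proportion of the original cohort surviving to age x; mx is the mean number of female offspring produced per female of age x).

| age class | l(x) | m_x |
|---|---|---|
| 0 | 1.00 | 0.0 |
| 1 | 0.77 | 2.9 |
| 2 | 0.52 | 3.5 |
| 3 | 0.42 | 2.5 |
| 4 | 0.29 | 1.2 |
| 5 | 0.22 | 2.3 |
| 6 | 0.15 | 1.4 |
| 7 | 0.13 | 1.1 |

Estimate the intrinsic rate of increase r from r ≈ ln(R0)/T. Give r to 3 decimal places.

0.764

R0 = Σ lx·mx = 0 + 2.233 + 1.82 + 1.05 + 0.348 + 0.506 + 0.21 + 0.143 = 6.31
Σ x·lx·mx = 15.206; T = 15.206/6.31 = 2.40983…
r ≈ ln(R0)/T = ln(6.31)/2.40983… = 0.76443… → 0.764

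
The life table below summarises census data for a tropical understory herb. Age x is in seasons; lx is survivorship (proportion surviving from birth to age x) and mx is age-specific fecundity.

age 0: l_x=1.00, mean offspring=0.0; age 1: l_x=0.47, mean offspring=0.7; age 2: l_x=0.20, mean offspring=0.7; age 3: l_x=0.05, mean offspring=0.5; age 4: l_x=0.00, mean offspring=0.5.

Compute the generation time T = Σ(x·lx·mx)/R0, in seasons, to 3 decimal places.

1.385

lx·mx: 0, 0.329, 0.14, 0.025, 0 → R0 = 0.494
x·lx·mx: 0, 0.329, 0.28, 0.075, 0 → Σ = 0.684
T = 0.684 / 0.494 = 1.384615… → 1.385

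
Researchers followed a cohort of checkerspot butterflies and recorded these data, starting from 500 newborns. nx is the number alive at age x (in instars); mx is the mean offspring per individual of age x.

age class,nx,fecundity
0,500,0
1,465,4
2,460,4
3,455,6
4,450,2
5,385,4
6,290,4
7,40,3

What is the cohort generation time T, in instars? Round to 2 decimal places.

lx = nx/n0 = nx/500: 1, 0.93, 0.92, 0.91, 0.9, 0.77, 0.58, 0.08
lx·mx: 0, 3.72, 3.68, 5.46, 1.8, 3.08, 2.32, 0.24 → R0 = 20.3
x·lx·mx: 0, 3.72, 7.36, 16.38, 7.2, 15.4, 13.92, 1.68 → Σ = 65.66
T = 65.66 / 20.3 = 3.234483… → 3.23

3.23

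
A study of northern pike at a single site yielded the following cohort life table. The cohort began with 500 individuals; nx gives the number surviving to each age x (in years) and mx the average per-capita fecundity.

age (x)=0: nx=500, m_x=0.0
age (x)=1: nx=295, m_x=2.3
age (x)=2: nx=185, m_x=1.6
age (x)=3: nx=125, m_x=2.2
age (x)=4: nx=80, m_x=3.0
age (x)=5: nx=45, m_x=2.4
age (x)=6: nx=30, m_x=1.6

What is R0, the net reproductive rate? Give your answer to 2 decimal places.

3.29

lx = nx/n0 = nx/500: 1, 0.59, 0.37, 0.25, 0.16, 0.09, 0.06
lx·mx by age: 0, 1.357, 0.592, 0.55, 0.48, 0.216, 0.096
R0 = Σ lx·mx = 3.291 → 3.29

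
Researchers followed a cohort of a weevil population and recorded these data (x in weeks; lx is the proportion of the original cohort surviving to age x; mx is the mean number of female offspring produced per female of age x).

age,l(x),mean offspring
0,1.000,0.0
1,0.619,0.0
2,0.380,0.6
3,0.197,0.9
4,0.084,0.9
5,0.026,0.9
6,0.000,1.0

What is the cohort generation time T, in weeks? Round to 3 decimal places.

2.791

lx·mx: 0, 0, 0.228, 0.1773, 0.0756, 0.0234, 0 → R0 = 0.5043
x·lx·mx: 0, 0, 0.456, 0.5319, 0.3024, 0.117, 0 → Σ = 1.4073
T = 1.4073 / 0.5043 = 2.790601… → 2.791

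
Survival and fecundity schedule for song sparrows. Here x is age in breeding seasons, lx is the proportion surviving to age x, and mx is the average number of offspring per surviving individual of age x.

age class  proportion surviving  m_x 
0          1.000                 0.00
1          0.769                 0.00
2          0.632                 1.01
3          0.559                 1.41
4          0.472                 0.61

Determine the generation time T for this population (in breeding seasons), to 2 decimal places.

2.80

lx·mx: 0, 0, 0.63832, 0.78819, 0.28792 → R0 = 1.71443
x·lx·mx: 0, 0, 1.27664, 2.36457, 1.15168 → Σ = 4.79289
T = 4.79289 / 1.71443 = 2.795617… → 2.80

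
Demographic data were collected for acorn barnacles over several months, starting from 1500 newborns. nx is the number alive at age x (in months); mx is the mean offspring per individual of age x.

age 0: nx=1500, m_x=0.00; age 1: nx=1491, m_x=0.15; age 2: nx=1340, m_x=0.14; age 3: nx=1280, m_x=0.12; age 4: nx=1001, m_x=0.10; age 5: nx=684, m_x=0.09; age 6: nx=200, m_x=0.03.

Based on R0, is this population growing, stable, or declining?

lx = nx/n0 = nx/1500: 1, 0.994, 0.89333…, 0.85333…, 0.66733…, 0.456, 0.13333…
R0 = Σ lx·mx = 0 + 0.1491 + 0.125067… + 0.1024… + 0.066733… + 0.04104 + 0.004… = 0.48834…
R0 < 1, so the population is declining.

declining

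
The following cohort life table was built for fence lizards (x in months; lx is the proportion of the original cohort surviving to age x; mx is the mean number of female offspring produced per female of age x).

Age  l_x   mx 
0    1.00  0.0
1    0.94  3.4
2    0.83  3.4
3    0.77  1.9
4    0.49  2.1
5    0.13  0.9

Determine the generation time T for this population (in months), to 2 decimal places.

2.08

lx·mx: 0, 3.196, 2.822, 1.463, 1.029, 0.117 → R0 = 8.627
x·lx·mx: 0, 3.196, 5.644, 4.389, 4.116, 0.585 → Σ = 17.93
T = 17.93 / 8.627 = 2.078359… → 2.08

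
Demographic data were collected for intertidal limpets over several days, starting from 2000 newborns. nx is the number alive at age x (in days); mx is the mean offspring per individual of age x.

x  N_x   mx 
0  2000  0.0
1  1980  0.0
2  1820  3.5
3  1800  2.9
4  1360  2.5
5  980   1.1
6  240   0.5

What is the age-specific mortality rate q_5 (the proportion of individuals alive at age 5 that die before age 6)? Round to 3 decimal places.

0.755

lx = nx/n0 = nx/2000: 1, 0.99, 0.91, 0.9, 0.68, 0.49, 0.12
q_5 = (l_5 − l_6) / l_5 = (0.49 − 0.12) / 0.49
     = 0.37 / 0.49 = 0.755102… → 0.755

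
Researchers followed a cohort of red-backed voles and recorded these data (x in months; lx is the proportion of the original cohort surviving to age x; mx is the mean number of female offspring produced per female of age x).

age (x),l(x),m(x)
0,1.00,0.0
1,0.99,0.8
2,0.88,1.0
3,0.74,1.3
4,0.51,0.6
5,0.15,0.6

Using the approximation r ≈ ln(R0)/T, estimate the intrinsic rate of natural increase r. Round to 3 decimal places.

R0 = Σ lx·mx = 0 + 0.792 + 0.88 + 0.962 + 0.306 + 0.09 = 3.03
Σ x·lx·mx = 7.112; T = 7.112/3.03 = 2.34719…
r ≈ ln(R0)/T = ln(3.03)/2.34719… = 0.47229… → 0.472

0.472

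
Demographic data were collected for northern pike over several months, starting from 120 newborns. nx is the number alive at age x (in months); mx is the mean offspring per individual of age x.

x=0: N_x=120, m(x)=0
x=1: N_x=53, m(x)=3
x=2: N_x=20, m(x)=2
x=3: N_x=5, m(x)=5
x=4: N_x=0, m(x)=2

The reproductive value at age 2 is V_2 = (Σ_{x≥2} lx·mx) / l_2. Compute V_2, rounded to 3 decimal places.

3.250

lx = nx/n0 = nx/120: 1, 0.44167…, 0.16667…, 0.04167…, 0
lx·mx for x ≥ 2: 0.333333…, 0.208333…, 0 → sum = 0.541667…
V_2 = 0.541667… / l_2 = 0.541667… / 0.166667… = 3.25… → 3.250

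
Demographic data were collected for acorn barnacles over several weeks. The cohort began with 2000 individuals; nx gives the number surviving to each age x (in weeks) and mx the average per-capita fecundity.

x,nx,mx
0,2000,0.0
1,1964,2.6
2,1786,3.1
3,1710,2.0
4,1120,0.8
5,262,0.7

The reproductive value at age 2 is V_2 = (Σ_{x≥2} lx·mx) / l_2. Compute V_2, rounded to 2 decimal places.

5.62

lx = nx/n0 = nx/2000: 1, 0.982, 0.893, 0.855, 0.56, 0.131
lx·mx for x ≥ 2: 2.7683, 1.71, 0.448, 0.0917 → sum = 5.018
V_2 = 5.018 / l_2 = 5.018 / 0.893 = 5.619261… → 5.62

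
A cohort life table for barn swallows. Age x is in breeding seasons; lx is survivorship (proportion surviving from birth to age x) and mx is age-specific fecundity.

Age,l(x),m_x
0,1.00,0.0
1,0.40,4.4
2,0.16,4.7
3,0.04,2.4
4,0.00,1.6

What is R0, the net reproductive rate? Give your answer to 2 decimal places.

2.61

lx·mx by age: 0, 1.76, 0.752, 0.096, 0
R0 = Σ lx·mx = 2.608 → 2.61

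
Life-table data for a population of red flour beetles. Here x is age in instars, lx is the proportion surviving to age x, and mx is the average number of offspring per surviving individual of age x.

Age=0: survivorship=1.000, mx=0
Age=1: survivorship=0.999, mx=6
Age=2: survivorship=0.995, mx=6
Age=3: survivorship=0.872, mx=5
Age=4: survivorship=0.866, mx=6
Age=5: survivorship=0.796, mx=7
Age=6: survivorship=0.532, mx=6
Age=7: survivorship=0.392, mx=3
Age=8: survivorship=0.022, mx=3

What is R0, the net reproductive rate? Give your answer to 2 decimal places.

lx·mx by age: 0, 5.994, 5.97, 4.36, 5.196, 5.572, 3.192, 1.176, 0.066
R0 = Σ lx·mx = 31.526 → 31.53

31.53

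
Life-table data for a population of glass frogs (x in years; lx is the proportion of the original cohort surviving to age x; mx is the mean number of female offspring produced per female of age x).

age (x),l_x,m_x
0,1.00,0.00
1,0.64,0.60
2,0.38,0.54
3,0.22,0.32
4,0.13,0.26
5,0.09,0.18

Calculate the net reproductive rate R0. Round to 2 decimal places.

lx·mx by age: 0, 0.384, 0.2052, 0.0704, 0.0338, 0.0162
R0 = Σ lx·mx = 0.7096 → 0.71

0.71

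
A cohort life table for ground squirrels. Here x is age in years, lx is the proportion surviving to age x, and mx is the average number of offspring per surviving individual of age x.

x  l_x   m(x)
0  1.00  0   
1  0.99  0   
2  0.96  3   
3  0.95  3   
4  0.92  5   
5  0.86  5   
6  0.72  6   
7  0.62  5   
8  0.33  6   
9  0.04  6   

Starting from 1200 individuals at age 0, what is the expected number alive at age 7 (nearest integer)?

744

Expected survivors = N0 · l_7 = 1200 × 0.62 = 744 → 744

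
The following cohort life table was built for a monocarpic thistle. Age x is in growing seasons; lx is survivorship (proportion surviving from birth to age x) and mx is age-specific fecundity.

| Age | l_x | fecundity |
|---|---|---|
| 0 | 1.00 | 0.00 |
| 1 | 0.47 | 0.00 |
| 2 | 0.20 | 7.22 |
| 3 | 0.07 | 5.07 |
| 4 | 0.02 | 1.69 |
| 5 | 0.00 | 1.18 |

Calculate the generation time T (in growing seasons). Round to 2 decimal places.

2.23

lx·mx: 0, 0, 1.444, 0.3549, 0.0338, 0 → R0 = 1.8327
x·lx·mx: 0, 0, 2.888, 1.0647, 0.1352, 0 → Σ = 4.0879
T = 4.0879 / 1.8327 = 2.230534… → 2.23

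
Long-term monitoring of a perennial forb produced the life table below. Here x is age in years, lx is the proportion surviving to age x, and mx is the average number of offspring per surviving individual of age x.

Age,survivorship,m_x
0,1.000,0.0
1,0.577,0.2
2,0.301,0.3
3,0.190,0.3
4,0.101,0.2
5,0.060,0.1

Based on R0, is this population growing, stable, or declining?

R0 = Σ lx·mx = 0 + 0.1154 + 0.0903 + 0.057 + 0.0202 + 0.006 = 0.2889
R0 < 1, so the population is declining.

declining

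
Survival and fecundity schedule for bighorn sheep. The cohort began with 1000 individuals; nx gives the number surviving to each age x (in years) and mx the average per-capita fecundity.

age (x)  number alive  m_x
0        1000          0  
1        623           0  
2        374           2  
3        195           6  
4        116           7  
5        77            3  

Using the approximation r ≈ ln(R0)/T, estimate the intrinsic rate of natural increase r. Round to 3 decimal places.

lx = nx/n0 = nx/1000: 1, 0.623, 0.374, 0.195, 0.116, 0.077
R0 = Σ lx·mx = 0 + 0 + 0.748 + 1.17 + 0.812 + 0.231 = 2.961
Σ x·lx·mx = 9.409; T = 9.409/2.961 = 3.17764…
r ≈ ln(R0)/T = ln(2.961)/3.17764… = 0.34161… → 0.342

0.342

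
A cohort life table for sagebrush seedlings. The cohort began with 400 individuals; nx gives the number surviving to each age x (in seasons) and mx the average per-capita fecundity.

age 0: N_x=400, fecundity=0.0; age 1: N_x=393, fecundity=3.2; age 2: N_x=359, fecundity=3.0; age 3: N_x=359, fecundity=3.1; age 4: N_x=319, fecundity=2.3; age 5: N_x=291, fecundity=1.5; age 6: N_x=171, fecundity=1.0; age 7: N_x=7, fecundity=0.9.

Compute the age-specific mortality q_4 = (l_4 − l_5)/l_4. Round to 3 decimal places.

0.088

lx = nx/n0 = nx/400: 1, 0.9825, 0.8975, 0.8975, 0.7975, 0.7275, 0.4275, 0.0175
q_4 = (l_4 − l_5) / l_4 = (0.7975 − 0.7275) / 0.7975
     = 0.07 / 0.7975 = 0.087774… → 0.088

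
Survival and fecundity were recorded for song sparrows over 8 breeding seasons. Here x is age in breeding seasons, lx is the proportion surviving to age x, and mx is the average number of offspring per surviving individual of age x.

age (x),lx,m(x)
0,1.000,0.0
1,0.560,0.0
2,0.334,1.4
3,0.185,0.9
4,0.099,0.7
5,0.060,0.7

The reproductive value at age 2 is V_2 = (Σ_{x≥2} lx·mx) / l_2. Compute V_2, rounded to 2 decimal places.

lx·mx for x ≥ 2: 0.4676, 0.1665, 0.0693, 0.042 → sum = 0.7454
V_2 = 0.7454 / l_2 = 0.7454 / 0.334 = 2.231737… → 2.23

2.23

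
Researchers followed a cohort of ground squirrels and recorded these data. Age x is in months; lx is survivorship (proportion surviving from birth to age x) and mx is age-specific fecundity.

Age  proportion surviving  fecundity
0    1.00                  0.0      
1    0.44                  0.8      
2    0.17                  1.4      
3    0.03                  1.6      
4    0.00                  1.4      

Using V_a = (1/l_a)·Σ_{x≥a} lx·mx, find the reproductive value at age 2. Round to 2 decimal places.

lx·mx for x ≥ 2: 0.238, 0.048, 0 → sum = 0.286
V_2 = 0.286 / l_2 = 0.286 / 0.17 = 1.682353… → 1.68

1.68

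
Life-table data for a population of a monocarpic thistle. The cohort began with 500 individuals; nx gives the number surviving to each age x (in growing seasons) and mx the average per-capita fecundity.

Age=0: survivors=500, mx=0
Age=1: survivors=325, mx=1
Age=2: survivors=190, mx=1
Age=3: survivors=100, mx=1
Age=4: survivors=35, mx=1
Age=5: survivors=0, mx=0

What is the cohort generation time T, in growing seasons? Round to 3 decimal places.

1.762

lx = nx/n0 = nx/500: 1, 0.65, 0.38, 0.2, 0.07, 0
lx·mx: 0, 0.65, 0.38, 0.2, 0.07, 0 → R0 = 1.3
x·lx·mx: 0, 0.65, 0.76, 0.6, 0.28, 0 → Σ = 2.29
T = 2.29 / 1.3 = 1.761538… → 1.762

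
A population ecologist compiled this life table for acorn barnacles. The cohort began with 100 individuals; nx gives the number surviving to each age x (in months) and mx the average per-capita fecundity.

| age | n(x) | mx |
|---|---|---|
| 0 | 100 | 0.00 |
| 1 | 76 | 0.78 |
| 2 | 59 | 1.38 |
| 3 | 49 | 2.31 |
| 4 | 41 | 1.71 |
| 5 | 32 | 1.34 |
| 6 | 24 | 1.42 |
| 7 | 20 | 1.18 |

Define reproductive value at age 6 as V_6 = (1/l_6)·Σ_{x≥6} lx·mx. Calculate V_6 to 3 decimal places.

lx = nx/n0 = nx/100: 1, 0.76, 0.59, 0.49, 0.41, 0.32, 0.24, 0.2
lx·mx for x ≥ 6: 0.3408, 0.236 → sum = 0.5768
V_6 = 0.5768 / l_6 = 0.5768 / 0.24 = 2.403333… → 2.403

2.403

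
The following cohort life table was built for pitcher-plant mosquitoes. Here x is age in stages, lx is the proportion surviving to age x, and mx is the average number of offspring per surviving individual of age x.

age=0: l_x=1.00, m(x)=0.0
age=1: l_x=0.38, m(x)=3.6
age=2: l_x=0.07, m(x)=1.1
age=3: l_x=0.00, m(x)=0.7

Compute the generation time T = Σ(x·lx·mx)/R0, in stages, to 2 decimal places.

lx·mx: 0, 1.368, 0.077, 0 → R0 = 1.445
x·lx·mx: 0, 1.368, 0.154, 0 → Σ = 1.522
T = 1.522 / 1.445 = 1.053287… → 1.05

1.05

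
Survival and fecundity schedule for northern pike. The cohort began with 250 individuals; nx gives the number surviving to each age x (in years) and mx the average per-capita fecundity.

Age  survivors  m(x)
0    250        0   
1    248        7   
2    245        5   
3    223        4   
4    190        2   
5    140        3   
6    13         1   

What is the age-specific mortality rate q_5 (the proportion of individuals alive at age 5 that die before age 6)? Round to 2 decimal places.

0.91

lx = nx/n0 = nx/250: 1, 0.992, 0.98, 0.892, 0.76, 0.56, 0.052
q_5 = (l_5 − l_6) / l_5 = (0.56 − 0.052) / 0.56
     = 0.508 / 0.56 = 0.907143… → 0.91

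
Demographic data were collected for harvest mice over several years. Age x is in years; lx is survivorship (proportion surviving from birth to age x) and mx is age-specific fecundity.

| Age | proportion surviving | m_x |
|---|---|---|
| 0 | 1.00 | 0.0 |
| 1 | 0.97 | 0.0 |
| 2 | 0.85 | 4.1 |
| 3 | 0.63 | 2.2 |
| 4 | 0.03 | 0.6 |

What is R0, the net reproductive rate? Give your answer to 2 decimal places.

lx·mx by age: 0, 0, 3.485, 1.386, 0.018
R0 = Σ lx·mx = 4.889 → 4.89

4.89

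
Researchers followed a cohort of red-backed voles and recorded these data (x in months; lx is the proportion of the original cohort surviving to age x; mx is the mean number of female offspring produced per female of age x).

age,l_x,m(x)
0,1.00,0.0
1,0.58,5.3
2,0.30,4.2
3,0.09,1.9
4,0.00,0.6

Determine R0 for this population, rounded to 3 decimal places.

lx·mx by age: 0, 3.074, 1.26, 0.171, 0
R0 = Σ lx·mx = 4.505 → 4.505

4.505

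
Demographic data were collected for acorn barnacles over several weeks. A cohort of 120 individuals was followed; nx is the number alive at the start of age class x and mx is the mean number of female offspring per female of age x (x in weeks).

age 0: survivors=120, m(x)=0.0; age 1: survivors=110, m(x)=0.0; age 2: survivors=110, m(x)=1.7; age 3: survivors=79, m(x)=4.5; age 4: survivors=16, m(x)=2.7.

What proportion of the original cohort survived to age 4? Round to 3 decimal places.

l_4 = n_4/n_0 = 16/120 = 0.133333… → 0.133

0.133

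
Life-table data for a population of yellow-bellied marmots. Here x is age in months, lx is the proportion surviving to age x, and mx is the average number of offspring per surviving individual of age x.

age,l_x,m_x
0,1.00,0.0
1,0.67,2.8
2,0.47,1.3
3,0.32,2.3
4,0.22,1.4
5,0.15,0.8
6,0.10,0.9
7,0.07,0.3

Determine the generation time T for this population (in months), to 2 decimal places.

2.08

lx·mx: 0, 1.876, 0.611, 0.736, 0.308, 0.12, 0.09, 0.021 → R0 = 3.762
x·lx·mx: 0, 1.876, 1.222, 2.208, 1.232, 0.6, 0.54, 0.147 → Σ = 7.825
T = 7.825 / 3.762 = 2.080011… → 2.08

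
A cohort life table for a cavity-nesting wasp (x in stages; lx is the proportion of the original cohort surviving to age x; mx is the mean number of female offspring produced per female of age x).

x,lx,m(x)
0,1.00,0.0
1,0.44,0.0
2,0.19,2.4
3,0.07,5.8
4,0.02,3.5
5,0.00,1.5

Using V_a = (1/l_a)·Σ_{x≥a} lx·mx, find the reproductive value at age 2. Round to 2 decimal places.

4.91

lx·mx for x ≥ 2: 0.456, 0.406, 0.07, 0 → sum = 0.932
V_2 = 0.932 / l_2 = 0.932 / 0.19 = 4.905263… → 4.91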